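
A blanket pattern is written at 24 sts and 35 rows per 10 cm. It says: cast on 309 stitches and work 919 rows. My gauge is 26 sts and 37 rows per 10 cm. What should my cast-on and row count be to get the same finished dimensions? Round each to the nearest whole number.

Cast on 335 stitches; work 972 rows.

Stitches: 309 × 26/24 = 334.75 → 335.
Rows: 919 × 37/35 = 971.51 → 972.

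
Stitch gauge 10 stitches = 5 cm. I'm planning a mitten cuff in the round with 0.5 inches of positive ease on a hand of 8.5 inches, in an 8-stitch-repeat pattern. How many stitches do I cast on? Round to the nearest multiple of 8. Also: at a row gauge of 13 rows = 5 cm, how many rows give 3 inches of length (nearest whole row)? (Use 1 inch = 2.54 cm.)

Finished = 8.5 + 0.5 = 9 inches.
9 inches × 2.54 = 22.86 cm.
10/5 = 2 sts per cm; 22.86 × 2 = 45.72 sts.
Nearest multiple of 8 → 48.
3 inches = 7.62 cm; × 2.6 = 19.81 → 20 rows.

Cast on 48 stitches; work 20 rows.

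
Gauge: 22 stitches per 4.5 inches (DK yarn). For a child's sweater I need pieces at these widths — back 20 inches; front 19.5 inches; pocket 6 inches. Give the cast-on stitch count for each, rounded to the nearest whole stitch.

back 98; front 95; pocket 29.

Rate = 22/4.5 = 4.889 sts per in.
back: 20 × 4.889 = 97.78 → 98.
front: 19.5 × 4.889 = 95.33 → 95.
pocket: 6 × 4.889 = 29.33 → 29.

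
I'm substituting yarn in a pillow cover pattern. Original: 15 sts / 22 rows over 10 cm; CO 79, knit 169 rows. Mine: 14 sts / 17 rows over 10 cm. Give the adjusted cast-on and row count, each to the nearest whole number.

Cast on 74 stitches; work 131 rows.

Stitches: 79 × 14/15 = 73.73 → 74.
Rows: 169 × 17/22 = 130.59 → 131.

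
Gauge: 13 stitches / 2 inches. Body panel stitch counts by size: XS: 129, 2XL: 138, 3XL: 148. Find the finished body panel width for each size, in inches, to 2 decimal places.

XS 19.85 inches; 2XL 21.23 inches; 3XL 22.77 inches.

13/2 = 6.5 sts per in.
XS: 129 / 6.5 = 19.846 → 19.85 in.
2XL: 138 / 6.5 = 21.231 → 21.23 in.
3XL: 148 / 6.5 = 22.769 → 22.77 in.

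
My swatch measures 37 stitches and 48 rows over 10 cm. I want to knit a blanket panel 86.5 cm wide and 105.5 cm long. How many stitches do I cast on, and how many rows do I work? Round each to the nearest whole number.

Stitch gauge = 37/10 = 3.7 sts/cm; 86.5 × 3.7 = 320.05 → 320 sts.
Row gauge = 48/10 = 4.8 rows/cm; 105.5 × 4.8 = 506.40 → 506 rows.

Cast on 320 stitches and work 506 rows.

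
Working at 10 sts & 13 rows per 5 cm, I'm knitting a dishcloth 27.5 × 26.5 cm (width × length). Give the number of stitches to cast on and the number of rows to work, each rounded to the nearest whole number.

Cast on 55 stitches and work 69 rows.

Stitch gauge = 10/5 = 2 sts/cm; 27.5 × 2 = 55.00 → 55 sts.
Row gauge = 13/5 = 2.6 rows/cm; 26.5 × 2.6 = 68.90 → 69 rows.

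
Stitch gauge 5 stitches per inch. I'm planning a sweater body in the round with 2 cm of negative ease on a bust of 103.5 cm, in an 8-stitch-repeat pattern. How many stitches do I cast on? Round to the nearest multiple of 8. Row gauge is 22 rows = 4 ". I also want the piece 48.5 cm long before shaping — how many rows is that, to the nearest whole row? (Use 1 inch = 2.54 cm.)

Finished = 103.5 − 2 = 101.5 cm.
101.5 cm × 1/2.54 = 39.96 inches.
5/1 = 5 sts per in; 39.96 × 5 = 199.80 sts.
Nearest multiple of 8 → 200.
48.5 cm = 19.09 inches; × 5.5 = 105.02 → 105 rows.

Cast on 200 stitches; work 105 rows.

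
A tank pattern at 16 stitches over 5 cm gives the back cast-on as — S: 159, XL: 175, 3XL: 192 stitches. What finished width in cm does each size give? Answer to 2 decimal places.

S 49.69 cm; XL 54.69 cm; 3XL 60.00 cm.

16/5 = 3.2 sts per cm.
S: 159 / 3.2 = 49.688 → 49.69 cm.
XL: 175 / 3.2 = 54.688 → 54.69 cm.
3XL: 192 / 3.2 = 60.000 → 60.00 cm.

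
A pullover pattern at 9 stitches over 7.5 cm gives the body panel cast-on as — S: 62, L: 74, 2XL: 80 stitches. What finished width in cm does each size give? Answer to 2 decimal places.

9/7.5 = 1.2 sts per cm.
S: 62 / 1.2 = 51.667 → 51.67 cm.
L: 74 / 1.2 = 61.667 → 61.67 cm.
2XL: 80 / 1.2 = 66.667 → 66.67 cm.

S 51.67 cm; L 61.67 cm; 2XL 66.67 cm.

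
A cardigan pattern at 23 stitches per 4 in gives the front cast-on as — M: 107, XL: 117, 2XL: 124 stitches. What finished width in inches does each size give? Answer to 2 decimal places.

M 18.61 inches; XL 20.35 inches; 2XL 21.57 inches.

23/4 = 5.75 sts per in.
M: 107 / 5.75 = 18.609 → 18.61 in.
XL: 117 / 5.75 = 20.348 → 20.35 in.
2XL: 124 / 5.75 = 21.565 → 21.57 in.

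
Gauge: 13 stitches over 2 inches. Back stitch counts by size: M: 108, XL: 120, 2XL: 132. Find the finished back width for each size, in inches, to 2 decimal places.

M 16.62 inches; XL 18.46 inches; 2XL 20.31 inches.

13/2 = 6.5 sts per in.
M: 108 / 6.5 = 16.615 → 16.62 in.
XL: 120 / 6.5 = 18.462 → 18.46 in.
2XL: 132 / 6.5 = 20.308 → 20.31 in.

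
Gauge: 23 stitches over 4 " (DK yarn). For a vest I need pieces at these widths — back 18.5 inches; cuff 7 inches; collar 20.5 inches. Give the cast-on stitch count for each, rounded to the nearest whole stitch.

back 106; cuff 40; collar 118.

Rate = 23/4 = 5.75 sts per in.
back: 18.5 × 5.75 = 106.38 → 106.
cuff: 7 × 5.75 = 40.25 → 40.
collar: 20.5 × 5.75 = 117.88 → 118.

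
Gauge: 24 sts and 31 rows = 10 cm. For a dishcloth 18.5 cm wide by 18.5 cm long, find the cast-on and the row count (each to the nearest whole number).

Cast on 44 stitches and work 57 rows.

Stitch gauge = 24/10 = 2.4 sts/cm; 18.5 × 2.4 = 44.40 → 44 sts.
Row gauge = 31/10 = 3.1 rows/cm; 18.5 × 3.1 = 57.35 → 57 rows.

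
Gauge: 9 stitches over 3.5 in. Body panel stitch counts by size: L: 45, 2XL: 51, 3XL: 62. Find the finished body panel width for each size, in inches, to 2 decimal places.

9/3.5 = 2.571 sts per in.
L: 45 / 2.571 = 17.500 → 17.50 in.
2XL: 51 / 2.571 = 19.833 → 19.83 in.
3XL: 62 / 2.571 = 24.111 → 24.11 in.

L 17.50 inches; 2XL 19.83 inches; 3XL 24.11 inches.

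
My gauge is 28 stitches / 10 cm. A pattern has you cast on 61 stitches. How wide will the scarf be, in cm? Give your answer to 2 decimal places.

21.79 cm.

28 stitches / 10 cm = 2.8 stitches per cm.
61 / 2.8 = 21.786 cm.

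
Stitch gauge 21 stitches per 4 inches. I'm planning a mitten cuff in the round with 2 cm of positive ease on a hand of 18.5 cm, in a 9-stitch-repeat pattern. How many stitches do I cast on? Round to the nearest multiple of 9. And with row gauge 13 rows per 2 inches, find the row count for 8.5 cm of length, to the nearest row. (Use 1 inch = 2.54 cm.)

Finished = 18.5 + 2 = 20.5 cm.
20.5 cm × 1/2.54 = 8.07 inches.
21/4 = 5.25 sts per in; 8.07 × 5.25 = 42.37 sts.
Nearest multiple of 9 → 45.
8.5 cm = 3.35 inches; × 6.5 = 21.75 → 22 rows.

Cast on 45 stitches; work 22 rows.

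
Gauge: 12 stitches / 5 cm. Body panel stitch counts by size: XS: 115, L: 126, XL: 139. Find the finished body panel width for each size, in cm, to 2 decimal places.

XS 47.92 cm; L 52.50 cm; XL 57.92 cm.

12/5 = 2.4 sts per cm.
XS: 115 / 2.4 = 47.917 → 47.92 cm.
L: 126 / 2.4 = 52.500 → 52.50 cm.
XL: 139 / 2.4 = 57.917 → 57.92 cm.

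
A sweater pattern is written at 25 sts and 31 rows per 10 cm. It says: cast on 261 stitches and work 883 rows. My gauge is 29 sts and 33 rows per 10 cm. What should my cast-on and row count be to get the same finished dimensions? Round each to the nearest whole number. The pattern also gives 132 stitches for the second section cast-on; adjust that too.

Cast on 303 stitches; work 940 rows; second section cast-on 153 stitches.

Stitches: 261 × 29/25 = 302.76 → 303.
Rows: 883 × 33/31 = 939.97 → 940.
second section cast-on: 132 × 29/25 = 153.12 → 153.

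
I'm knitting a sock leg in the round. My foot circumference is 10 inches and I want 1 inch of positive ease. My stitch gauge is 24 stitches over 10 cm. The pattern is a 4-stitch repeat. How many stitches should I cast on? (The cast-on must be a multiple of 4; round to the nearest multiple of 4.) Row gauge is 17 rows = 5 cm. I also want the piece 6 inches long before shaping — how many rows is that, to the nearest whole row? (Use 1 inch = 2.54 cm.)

Cast on 68 stitches; work 52 rows.

Finished = 10 + 1 = 11 inches.
11 inches × 2.54 = 27.94 cm.
24/10 = 2.4 sts per cm; 27.94 × 2.4 = 67.06 sts.
Nearest multiple of 4 → 68.
6 inches = 15.24 cm; × 3.4 = 51.82 → 52 rows.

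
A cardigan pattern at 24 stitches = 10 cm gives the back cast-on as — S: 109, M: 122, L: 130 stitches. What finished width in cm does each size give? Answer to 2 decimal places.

24/10 = 2.4 sts per cm.
S: 109 / 2.4 = 45.417 → 45.42 cm.
M: 122 / 2.4 = 50.833 → 50.83 cm.
L: 130 / 2.4 = 54.167 → 54.17 cm.

S 45.42 cm; M 50.83 cm; L 54.17 cm.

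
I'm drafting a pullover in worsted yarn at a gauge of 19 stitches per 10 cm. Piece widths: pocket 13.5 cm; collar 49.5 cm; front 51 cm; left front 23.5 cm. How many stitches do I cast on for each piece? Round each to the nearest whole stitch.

Rate = 19/10 = 1.9 sts per cm.
pocket: 13.5 × 1.9 = 25.65 → 26.
collar: 49.5 × 1.9 = 94.05 → 94.
front: 51 × 1.9 = 96.90 → 97.
left front: 23.5 × 1.9 = 44.65 → 45.

pocket 26; collar 94; front 97; left front 45.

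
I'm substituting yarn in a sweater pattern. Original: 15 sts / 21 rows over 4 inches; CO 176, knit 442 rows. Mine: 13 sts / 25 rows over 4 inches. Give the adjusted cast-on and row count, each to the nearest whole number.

Stitches: 176 × 13/15 = 152.53 → 153.
Rows: 442 × 25/21 = 526.19 → 526.

Cast on 153 stitches; work 526 rows.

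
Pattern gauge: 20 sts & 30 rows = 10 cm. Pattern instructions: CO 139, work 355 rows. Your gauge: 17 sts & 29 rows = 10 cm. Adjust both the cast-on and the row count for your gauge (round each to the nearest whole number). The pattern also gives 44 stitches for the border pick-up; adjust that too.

Cast on 118 stitches; work 343 rows; border pick-up 37 stitches.

Stitches: 139 × 17/20 = 118.15 → 118.
Rows: 355 × 29/30 = 343.17 → 343.
border pick-up: 44 × 17/20 = 37.40 → 37.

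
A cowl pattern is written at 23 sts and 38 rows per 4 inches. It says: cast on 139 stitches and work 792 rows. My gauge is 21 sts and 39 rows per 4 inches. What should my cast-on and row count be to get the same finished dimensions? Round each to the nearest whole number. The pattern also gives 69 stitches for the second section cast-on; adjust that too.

Stitches: 139 × 21/23 = 126.91 → 127.
Rows: 792 × 39/38 = 812.84 → 813.
second section cast-on: 69 × 21/23 = 63.00 → 63.

Cast on 127 stitches; work 813 rows; second section cast-on 63 stitches.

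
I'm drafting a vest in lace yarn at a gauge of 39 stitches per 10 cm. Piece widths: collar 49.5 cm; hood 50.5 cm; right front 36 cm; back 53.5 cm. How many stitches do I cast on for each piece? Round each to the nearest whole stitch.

Rate = 39/10 = 3.9 sts per cm.
collar: 49.5 × 3.9 = 193.05 → 193.
hood: 50.5 × 3.9 = 196.95 → 197.
right front: 36 × 3.9 = 140.40 → 140.
back: 53.5 × 3.9 = 208.65 → 209.

collar 193; hood 197; right front 140; back 209.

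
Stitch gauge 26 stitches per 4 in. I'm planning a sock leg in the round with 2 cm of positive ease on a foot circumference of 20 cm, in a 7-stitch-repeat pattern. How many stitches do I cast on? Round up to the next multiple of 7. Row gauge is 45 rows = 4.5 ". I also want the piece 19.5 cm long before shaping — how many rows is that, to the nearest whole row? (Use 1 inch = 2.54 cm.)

Finished = 20 + 2 = 22 cm.
22 cm × 1/2.54 = 8.66 inches.
26/4 = 6.5 sts per in; 8.66 × 6.5 = 56.30 sts.
Next multiple of 7 → 63.
19.5 cm = 7.68 inches; × 10 = 76.77 → 77 rows.

Cast on 63 stitches; work 77 rows.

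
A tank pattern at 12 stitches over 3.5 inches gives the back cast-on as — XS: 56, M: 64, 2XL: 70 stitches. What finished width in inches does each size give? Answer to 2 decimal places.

12/3.5 = 3.429 sts per in.
XS: 56 / 3.429 = 16.333 → 16.33 in.
M: 64 / 3.429 = 18.667 → 18.67 in.
2XL: 70 / 3.429 = 20.417 → 20.42 in.

XS 16.33 inches; M 18.67 inches; 2XL 20.42 inches.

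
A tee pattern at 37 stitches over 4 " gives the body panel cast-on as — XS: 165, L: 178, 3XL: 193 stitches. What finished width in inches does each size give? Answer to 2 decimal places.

XS 17.84 inches; L 19.24 inches; 3XL 20.86 inches.

37/4 = 9.25 sts per in.
XS: 165 / 9.25 = 17.838 → 17.84 in.
L: 178 / 9.25 = 19.243 → 19.24 in.
3XL: 193 / 9.25 = 20.865 → 20.86 in.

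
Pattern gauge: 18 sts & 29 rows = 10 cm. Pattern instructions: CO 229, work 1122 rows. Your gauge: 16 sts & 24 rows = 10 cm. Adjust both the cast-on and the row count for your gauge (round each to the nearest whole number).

Stitches: 229 × 16/18 = 203.56 → 204.
Rows: 1122 × 24/29 = 928.55 → 929.

Cast on 204 stitches; work 929 rows.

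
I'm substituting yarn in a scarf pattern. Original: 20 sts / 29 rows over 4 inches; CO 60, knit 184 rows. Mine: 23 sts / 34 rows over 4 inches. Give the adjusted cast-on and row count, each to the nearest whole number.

Cast on 69 stitches; work 216 rows.

Stitches: 60 × 23/20 = 69.00 → 69.
Rows: 184 × 34/29 = 215.72 → 216.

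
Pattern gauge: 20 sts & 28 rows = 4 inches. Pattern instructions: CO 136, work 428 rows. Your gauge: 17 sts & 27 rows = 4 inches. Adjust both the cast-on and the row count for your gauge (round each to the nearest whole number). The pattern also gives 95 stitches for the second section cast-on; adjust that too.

Cast on 116 stitches; work 413 rows; second section cast-on 81 stitches.

Stitches: 136 × 17/20 = 115.60 → 116.
Rows: 428 × 27/28 = 412.71 → 413.
second section cast-on: 95 × 17/20 = 80.75 → 81.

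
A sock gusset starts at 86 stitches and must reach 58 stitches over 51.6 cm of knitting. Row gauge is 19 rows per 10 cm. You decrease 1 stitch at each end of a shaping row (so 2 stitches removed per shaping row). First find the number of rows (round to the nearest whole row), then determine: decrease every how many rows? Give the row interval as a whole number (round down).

Decrease every 7th row.

Rows = 51.6 × 1.9 = 98.0 → 98 rows.
Stitches to remove: 28 → 14 shaping rows (at 2 st each).
98 / 14 = 7.00 → every 7 rows.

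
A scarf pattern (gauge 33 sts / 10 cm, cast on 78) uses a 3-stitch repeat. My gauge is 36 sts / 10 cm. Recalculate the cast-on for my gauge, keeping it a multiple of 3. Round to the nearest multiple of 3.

84 stitches.

78 × 36 / 33 = 85.09.
Nearest multiple of 3: 84.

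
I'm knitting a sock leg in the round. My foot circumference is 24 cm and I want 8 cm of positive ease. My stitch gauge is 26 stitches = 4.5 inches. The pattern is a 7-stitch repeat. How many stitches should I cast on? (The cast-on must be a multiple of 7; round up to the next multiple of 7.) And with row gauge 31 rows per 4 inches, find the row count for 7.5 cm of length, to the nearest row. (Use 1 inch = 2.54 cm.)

Finished = 24 + 8 = 32 cm.
32 cm × 1/2.54 = 12.60 inches.
26/4.5 = 5.778 sts per in; 12.60 × 5.778 = 72.79 sts.
Next multiple of 7 → 77.
7.5 cm = 2.95 inches; × 7.75 = 22.88 → 23 rows.

Cast on 77 stitches; work 23 rows.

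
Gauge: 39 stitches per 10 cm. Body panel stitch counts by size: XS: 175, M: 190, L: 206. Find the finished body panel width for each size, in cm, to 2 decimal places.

39/10 = 3.9 sts per cm.
XS: 175 / 3.9 = 44.872 → 44.87 cm.
M: 190 / 3.9 = 48.718 → 48.72 cm.
L: 206 / 3.9 = 52.821 → 52.82 cm.

XS 44.87 cm; M 48.72 cm; L 52.82 cm.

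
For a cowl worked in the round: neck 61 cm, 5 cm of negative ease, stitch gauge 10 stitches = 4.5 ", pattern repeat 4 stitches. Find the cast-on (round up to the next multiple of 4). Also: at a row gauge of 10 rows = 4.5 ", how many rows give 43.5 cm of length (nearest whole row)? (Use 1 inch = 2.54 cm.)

Cast on 52 stitches; work 38 rows.

Finished = 61 − 5 = 56 cm.
56 cm × 1/2.54 = 22.05 inches.
10/4.5 = 2.222 sts per in; 22.05 × 2.222 = 48.99 sts.
Next multiple of 4 → 52.
43.5 cm = 17.13 inches; × 2.222 = 38.06 → 38 rows.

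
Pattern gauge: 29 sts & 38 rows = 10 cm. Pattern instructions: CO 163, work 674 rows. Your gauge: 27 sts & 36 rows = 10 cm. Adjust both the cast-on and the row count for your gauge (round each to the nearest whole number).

Stitches: 163 × 27/29 = 151.76 → 152.
Rows: 674 × 36/38 = 638.53 → 639.

Cast on 152 stitches; work 639 rows.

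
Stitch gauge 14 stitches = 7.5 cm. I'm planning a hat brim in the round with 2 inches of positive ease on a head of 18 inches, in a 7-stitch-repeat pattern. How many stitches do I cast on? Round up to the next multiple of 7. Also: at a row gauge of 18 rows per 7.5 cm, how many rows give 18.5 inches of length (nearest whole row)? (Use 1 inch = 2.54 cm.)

Cast on 98 stitches; work 113 rows.

Finished = 18 + 2 = 20 inches.
20 inches × 2.54 = 50.80 cm.
14/7.5 = 1.867 sts per cm; 50.80 × 1.867 = 94.83 sts.
Next multiple of 7 → 98.
18.5 inches = 46.99 cm; × 2.4 = 112.78 → 113 rows.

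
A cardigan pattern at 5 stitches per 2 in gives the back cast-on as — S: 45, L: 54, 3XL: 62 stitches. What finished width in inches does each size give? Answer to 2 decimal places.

S 18.00 inches; L 21.60 inches; 3XL 24.80 inches.

5/2 = 2.5 sts per in.
S: 45 / 2.5 = 18.000 → 18.00 in.
L: 54 / 2.5 = 21.600 → 21.60 in.
3XL: 62 / 2.5 = 24.800 → 24.80 in.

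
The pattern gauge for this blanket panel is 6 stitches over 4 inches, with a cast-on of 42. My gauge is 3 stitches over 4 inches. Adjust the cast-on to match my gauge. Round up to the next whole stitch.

Scale factor = 3 / 6 = 0.500.
42 × 3 / 6 = 21.00 sts.

Cast on 21 stitches.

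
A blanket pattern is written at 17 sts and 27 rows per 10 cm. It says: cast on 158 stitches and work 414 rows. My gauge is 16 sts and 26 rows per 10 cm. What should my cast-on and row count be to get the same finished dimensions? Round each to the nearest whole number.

Stitches: 158 × 16/17 = 148.71 → 149.
Rows: 414 × 26/27 = 398.67 → 399.

Cast on 149 stitches; work 399 rows.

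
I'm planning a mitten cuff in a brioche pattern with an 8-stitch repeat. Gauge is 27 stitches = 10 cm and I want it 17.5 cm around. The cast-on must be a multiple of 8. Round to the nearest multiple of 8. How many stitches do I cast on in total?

CO 48 sts.

27 / 10 = 2.7 sts per cm.
17.5 × 2.7 = 47.25 sts.
Nearest multiple of 8: 48.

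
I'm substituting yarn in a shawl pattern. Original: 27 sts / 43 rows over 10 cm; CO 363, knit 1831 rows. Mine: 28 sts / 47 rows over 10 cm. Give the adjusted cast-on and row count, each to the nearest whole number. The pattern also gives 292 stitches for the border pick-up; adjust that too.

Cast on 376 stitches; work 2001 rows; border pick-up 303 stitches.

Stitches: 363 × 28/27 = 376.44 → 376.
Rows: 1831 × 47/43 = 2001.33 → 2001.
border pick-up: 292 × 28/27 = 302.81 → 303.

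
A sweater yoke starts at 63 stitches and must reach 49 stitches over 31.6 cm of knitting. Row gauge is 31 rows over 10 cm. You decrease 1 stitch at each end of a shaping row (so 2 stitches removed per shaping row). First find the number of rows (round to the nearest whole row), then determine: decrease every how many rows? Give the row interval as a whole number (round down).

Decrease every 14th row.

Rows = 31.6 × 3.1 = 98.0 → 98 rows.
Stitches to remove: 14 → 7 shaping rows (at 2 st each).
98 / 7 = 14.00 → every 14 rows.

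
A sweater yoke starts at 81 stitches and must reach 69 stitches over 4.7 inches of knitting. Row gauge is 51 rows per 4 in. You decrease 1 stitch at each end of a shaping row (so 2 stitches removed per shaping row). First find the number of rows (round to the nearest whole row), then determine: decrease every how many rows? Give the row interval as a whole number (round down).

Decrease every 10th row.

Rows = 4.7 × 12.75 = 59.9 → 60 rows.
Stitches to remove: 12 → 6 shaping rows (at 2 st each).
60 / 6 = 10.00 → every 10 rows.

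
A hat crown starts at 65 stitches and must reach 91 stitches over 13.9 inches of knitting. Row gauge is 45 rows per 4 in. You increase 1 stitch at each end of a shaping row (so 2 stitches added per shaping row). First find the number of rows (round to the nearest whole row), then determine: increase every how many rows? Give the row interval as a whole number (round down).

Increase every 12th row.

Rows = 13.9 × 11.25 = 156.4 → 156 rows.
Stitches to add: 26 → 13 shaping rows (at 2 st each).
156 / 13 = 12.00 → every 12 rows.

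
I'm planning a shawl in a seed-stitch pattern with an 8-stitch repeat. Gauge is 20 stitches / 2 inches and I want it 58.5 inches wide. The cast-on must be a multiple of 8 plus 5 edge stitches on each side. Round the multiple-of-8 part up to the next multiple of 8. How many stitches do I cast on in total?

20 / 2 = 10 sts per inch.
58.5 × 10 = 585.00 sts.
Less 10 edge sts → 575.00 for the repeat.
Next multiple of 8: 576.
Add back 10 edge sts → 586.

Cast on 586 stitches.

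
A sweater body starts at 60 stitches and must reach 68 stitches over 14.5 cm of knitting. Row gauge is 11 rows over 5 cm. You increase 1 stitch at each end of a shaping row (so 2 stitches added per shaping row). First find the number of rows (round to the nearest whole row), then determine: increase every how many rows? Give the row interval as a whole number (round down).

Increase every 8th row.

Rows = 14.5 × 2.2 = 31.9 → 32 rows.
Stitches to add: 8 → 4 shaping rows (at 2 st each).
32 / 4 = 8.00 → every 8 rows.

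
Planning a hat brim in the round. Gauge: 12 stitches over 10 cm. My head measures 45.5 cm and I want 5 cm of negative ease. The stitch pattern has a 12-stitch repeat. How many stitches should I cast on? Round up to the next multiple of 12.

Finished = 45.5 − 5 = 40.5 cm.
12 / 10 = 1.2 sts/cm.
40.5 × 1.2 = 48.60 sts.
Next multiple of 12: 60.

CO 60 sts.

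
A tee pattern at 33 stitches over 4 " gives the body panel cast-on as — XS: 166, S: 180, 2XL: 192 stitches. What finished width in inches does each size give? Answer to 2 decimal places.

33/4 = 8.25 sts per in.
XS: 166 / 8.25 = 20.121 → 20.12 in.
S: 180 / 8.25 = 21.818 → 21.82 in.
2XL: 192 / 8.25 = 23.273 → 23.27 in.

XS 20.12 inches; S 21.82 inches; 2XL 23.27 inches.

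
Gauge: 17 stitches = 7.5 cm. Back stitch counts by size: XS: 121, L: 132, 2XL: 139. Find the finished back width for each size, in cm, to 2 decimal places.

17/7.5 = 2.267 sts per cm.
XS: 121 / 2.267 = 53.382 → 53.38 cm.
L: 132 / 2.267 = 58.235 → 58.24 cm.
2XL: 139 / 2.267 = 61.324 → 61.32 cm.

XS 53.38 cm; L 58.24 cm; 2XL 61.32 cm.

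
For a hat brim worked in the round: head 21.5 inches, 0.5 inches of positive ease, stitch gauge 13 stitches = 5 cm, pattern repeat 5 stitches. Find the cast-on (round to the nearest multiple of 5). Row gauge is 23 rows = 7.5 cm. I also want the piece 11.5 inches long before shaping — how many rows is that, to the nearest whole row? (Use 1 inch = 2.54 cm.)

Cast on 145 stitches; work 90 rows.

Finished = 21.5 + 0.5 = 22 inches.
22 inches × 2.54 = 55.88 cm.
13/5 = 2.6 sts per cm; 55.88 × 2.6 = 145.29 sts.
Nearest multiple of 5 → 145.
11.5 inches = 29.21 cm; × 3.067 = 89.58 → 90 rows.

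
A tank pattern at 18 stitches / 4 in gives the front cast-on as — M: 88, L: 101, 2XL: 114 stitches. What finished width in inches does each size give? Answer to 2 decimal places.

18/4 = 4.5 sts per in.
M: 88 / 4.5 = 19.556 → 19.56 in.
L: 101 / 4.5 = 22.444 → 22.44 in.
2XL: 114 / 4.5 = 25.333 → 25.33 in.

M 19.56 inches; L 22.44 inches; 2XL 25.33 inches.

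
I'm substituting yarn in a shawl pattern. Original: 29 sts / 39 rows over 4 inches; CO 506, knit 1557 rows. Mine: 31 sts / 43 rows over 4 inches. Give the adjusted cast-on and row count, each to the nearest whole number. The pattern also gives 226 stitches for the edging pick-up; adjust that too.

Stitches: 506 × 31/29 = 540.90 → 541.
Rows: 1557 × 43/39 = 1716.69 → 1717.
edging pick-up: 226 × 31/29 = 241.59 → 242.

Cast on 541 stitches; work 1717 rows; edging pick-up 242 stitches.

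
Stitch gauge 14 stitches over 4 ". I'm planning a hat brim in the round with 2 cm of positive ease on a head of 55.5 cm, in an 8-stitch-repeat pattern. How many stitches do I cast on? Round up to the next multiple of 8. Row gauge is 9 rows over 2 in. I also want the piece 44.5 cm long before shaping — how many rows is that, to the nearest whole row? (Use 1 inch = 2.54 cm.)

Cast on 80 stitches; work 79 rows.

Finished = 55.5 + 2 = 57.5 cm.
57.5 cm × 1/2.54 = 22.64 inches.
14/4 = 3.5 sts per in; 22.64 × 3.5 = 79.23 sts.
Next multiple of 8 → 80.
44.5 cm = 17.52 inches; × 4.5 = 78.84 → 79 rows.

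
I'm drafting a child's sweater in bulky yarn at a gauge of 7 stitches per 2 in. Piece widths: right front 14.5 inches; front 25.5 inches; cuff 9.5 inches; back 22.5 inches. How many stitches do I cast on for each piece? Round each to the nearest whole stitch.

right front 51; front 89; cuff 33; back 79.

Rate = 7/2 = 3.5 sts per in.
right front: 14.5 × 3.5 = 50.75 → 51.
front: 25.5 × 3.5 = 89.25 → 89.
cuff: 9.5 × 3.5 = 33.25 → 33.
back: 22.5 × 3.5 = 78.75 → 79.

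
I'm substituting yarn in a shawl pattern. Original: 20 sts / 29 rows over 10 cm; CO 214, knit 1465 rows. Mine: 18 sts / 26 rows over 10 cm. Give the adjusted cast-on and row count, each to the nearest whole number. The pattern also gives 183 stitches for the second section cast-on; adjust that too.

Stitches: 214 × 18/20 = 192.60 → 193.
Rows: 1465 × 26/29 = 1313.45 → 1313.
second section cast-on: 183 × 18/20 = 164.70 → 165.

Cast on 193 stitches; work 1313 rows; second section cast-on 165 stitches.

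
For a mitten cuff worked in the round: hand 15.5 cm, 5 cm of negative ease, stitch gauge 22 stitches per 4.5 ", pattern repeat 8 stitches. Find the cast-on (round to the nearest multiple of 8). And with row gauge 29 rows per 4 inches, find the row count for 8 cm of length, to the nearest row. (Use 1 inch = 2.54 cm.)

Cast on 24 stitches; work 23 rows.

Finished = 15.5 − 5 = 10.5 cm.
10.5 cm × 1/2.54 = 4.13 inches.
22/4.5 = 4.889 sts per in; 4.13 × 4.889 = 20.21 sts.
Nearest multiple of 8 → 24.
8 cm = 3.15 inches; × 7.25 = 22.83 → 23 rows.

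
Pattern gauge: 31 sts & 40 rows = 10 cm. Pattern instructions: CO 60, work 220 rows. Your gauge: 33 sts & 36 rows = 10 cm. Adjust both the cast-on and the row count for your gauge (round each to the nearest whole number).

Cast on 64 stitches; work 198 rows.

Stitches: 60 × 33/31 = 63.87 → 64.
Rows: 220 × 36/40 = 198.00 → 198.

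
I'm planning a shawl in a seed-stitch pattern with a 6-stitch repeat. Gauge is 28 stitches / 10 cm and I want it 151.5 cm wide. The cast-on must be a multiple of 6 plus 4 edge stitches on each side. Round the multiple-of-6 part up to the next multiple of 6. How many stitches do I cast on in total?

CO 428 sts.

28 / 10 = 2.8 sts per cm.
151.5 × 2.8 = 424.20 sts.
Less 8 edge sts → 416.20 for the repeat.
Next multiple of 6: 420.
Add back 8 edge sts → 428.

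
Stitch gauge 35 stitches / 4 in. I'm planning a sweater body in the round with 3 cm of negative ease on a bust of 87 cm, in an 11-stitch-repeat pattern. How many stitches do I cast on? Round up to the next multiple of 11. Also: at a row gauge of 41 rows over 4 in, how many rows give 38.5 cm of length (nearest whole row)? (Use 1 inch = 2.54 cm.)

Finished = 87 − 3 = 84 cm.
84 cm × 1/2.54 = 33.07 inches.
35/4 = 8.75 sts per in; 33.07 × 8.75 = 289.37 sts.
Next multiple of 11 → 297.
38.5 cm = 15.16 inches; × 10.25 = 155.36 → 155 rows.

Cast on 297 stitches; work 155 rows.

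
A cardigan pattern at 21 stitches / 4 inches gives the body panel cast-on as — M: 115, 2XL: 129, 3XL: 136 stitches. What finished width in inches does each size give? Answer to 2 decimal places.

M 21.90 inches; 2XL 24.57 inches; 3XL 25.90 inches.

21/4 = 5.25 sts per in.
M: 115 / 5.25 = 21.905 → 21.90 in.
2XL: 129 / 5.25 = 24.571 → 24.57 in.
3XL: 136 / 5.25 = 25.905 → 25.90 in.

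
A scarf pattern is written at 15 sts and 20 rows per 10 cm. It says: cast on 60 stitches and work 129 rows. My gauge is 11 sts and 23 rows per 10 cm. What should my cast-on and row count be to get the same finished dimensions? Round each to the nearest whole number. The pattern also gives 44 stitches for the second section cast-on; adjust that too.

Stitches: 60 × 11/15 = 44.00 → 44.
Rows: 129 × 23/20 = 148.35 → 148.
second section cast-on: 44 × 11/15 = 32.27 → 32.

Cast on 44 stitches; work 148 rows; second section cast-on 32 stitches.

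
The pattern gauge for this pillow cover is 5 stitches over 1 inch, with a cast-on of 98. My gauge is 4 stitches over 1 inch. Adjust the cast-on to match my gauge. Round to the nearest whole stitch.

Scale factor = 4 / 5 = 0.800.
98 × 4 / 5 = 78.40 sts.
→ 78 sts.

78 stitches.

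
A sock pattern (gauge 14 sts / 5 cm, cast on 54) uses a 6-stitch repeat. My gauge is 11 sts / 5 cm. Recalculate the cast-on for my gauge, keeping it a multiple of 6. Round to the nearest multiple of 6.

54 × 11 / 14 = 42.43.
Nearest multiple of 6: 42.

Cast on 42 stitches.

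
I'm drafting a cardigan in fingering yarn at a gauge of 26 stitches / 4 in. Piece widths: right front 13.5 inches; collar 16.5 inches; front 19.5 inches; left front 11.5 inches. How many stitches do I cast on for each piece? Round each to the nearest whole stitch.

Rate = 26/4 = 6.5 sts per in.
right front: 13.5 × 6.5 = 87.75 → 88.
collar: 16.5 × 6.5 = 107.25 → 107.
front: 19.5 × 6.5 = 126.75 → 127.
left front: 11.5 × 6.5 = 74.75 → 75.

right front 88; collar 107; front 127; left front 75.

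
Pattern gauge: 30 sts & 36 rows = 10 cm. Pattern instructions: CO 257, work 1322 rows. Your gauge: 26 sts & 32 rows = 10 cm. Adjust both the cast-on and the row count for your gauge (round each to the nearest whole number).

Cast on 223 stitches; work 1175 rows.

Stitches: 257 × 26/30 = 222.73 → 223.
Rows: 1322 × 32/36 = 1175.11 → 1175.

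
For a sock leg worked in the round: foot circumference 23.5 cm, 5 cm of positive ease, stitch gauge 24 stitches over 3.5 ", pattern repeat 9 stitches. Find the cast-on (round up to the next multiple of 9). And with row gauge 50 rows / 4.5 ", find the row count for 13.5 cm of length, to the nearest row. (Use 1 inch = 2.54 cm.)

Cast on 81 stitches; work 59 rows.

Finished = 23.5 + 5 = 28.5 cm.
28.5 cm × 1/2.54 = 11.22 inches.
24/3.5 = 6.857 sts per in; 11.22 × 6.857 = 76.94 sts.
Next multiple of 9 → 81.
13.5 cm = 5.31 inches; × 11.111 = 59.06 → 59 rows.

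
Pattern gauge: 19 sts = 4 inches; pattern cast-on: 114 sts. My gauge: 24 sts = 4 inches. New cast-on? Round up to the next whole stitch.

Scale factor = 24 / 19 = 1.263.
114 × 24 / 19 = 144.00 sts.

144 stitches.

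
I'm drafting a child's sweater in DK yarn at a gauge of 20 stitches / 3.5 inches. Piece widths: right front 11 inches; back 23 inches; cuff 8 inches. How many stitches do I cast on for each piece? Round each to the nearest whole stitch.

Rate = 20/3.5 = 5.714 sts per in.
right front: 11 × 5.714 = 62.86 → 63.
back: 23 × 5.714 = 131.43 → 131.
cuff: 8 × 5.714 = 45.71 → 46.

right front 63; back 131; cuff 46.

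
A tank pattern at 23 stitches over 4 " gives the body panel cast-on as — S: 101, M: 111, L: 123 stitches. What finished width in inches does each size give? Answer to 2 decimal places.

S 17.57 inches; M 19.30 inches; L 21.39 inches.

23/4 = 5.75 sts per in.
S: 101 / 5.75 = 17.565 → 17.57 in.
M: 111 / 5.75 = 19.304 → 19.30 in.
L: 123 / 5.75 = 21.391 → 21.39 in.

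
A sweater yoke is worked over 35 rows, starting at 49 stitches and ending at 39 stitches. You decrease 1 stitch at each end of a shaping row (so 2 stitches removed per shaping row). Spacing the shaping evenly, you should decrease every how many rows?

Stitches to remove: |39 − 49| = 10.
Shaping rows needed: 10 / 2 = 5.
35 rows / 5 = every 7 rows.

Decrease every 7th row.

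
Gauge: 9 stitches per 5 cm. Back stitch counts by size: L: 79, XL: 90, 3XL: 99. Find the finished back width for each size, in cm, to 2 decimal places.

L 43.89 cm; XL 50.00 cm; 3XL 55.00 cm.

9/5 = 1.8 sts per cm.
L: 79 / 1.8 = 43.889 → 43.89 cm.
XL: 90 / 1.8 = 50.000 → 50.00 cm.
3XL: 99 / 1.8 = 55.000 → 55.00 cm.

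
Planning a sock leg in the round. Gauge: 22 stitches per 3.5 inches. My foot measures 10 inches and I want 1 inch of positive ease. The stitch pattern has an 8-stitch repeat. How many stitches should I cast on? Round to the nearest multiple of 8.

Finished = 10 + 1 = 11 inches.
22 / 3.5 = 6.286 sts/in.
11 × 6.286 = 69.14 sts.
Nearest multiple of 8: 72.

CO 72 sts.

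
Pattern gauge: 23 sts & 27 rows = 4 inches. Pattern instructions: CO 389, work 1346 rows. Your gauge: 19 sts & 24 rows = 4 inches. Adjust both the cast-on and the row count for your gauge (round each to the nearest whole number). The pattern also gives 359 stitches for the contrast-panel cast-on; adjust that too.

Cast on 321 stitches; work 1196 rows; contrast-panel cast-on 297 stitches.

Stitches: 389 × 19/23 = 321.35 → 321.
Rows: 1346 × 24/27 = 1196.44 → 1196.
contrast-panel cast-on: 359 × 19/23 = 296.57 → 297.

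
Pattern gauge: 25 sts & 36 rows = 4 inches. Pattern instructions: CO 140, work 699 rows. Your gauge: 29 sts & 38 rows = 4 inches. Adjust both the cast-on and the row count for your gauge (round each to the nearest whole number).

Stitches: 140 × 29/25 = 162.40 → 162.
Rows: 699 × 38/36 = 737.83 → 738.

Cast on 162 stitches; work 738 rows.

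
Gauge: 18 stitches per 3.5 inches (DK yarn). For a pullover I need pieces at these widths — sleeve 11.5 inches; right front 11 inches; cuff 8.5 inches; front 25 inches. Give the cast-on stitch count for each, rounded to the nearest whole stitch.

sleeve 59; right front 57; cuff 44; front 129.

Rate = 18/3.5 = 5.143 sts per in.
sleeve: 11.5 × 5.143 = 59.14 → 59.
right front: 11 × 5.143 = 56.57 → 57.
cuff: 8.5 × 5.143 = 43.71 → 44.
front: 25 × 5.143 = 128.57 → 129.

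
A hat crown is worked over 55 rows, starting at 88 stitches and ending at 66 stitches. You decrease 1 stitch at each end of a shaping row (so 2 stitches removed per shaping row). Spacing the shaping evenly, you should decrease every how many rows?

Decrease every 5th row.

Stitches to remove: |66 − 88| = 22.
Shaping rows needed: 22 / 2 = 11.
55 rows / 11 = every 5 rows.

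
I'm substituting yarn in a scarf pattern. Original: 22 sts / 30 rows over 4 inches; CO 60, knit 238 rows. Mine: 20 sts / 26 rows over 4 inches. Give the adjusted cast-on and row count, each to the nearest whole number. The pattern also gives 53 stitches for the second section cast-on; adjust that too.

Cast on 55 stitches; work 206 rows; second section cast-on 48 stitches.

Stitches: 60 × 20/22 = 54.55 → 55.
Rows: 238 × 26/30 = 206.27 → 206.
second section cast-on: 53 × 20/22 = 48.18 → 48.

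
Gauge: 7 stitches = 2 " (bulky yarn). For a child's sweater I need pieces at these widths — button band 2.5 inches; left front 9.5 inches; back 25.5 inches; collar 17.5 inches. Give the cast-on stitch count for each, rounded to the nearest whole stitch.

Rate = 7/2 = 3.5 sts per in.
button band: 2.5 × 3.5 = 8.75 → 9.
left front: 9.5 × 3.5 = 33.25 → 33.
back: 25.5 × 3.5 = 89.25 → 89.
collar: 17.5 × 3.5 = 61.25 → 61.

button band 9; left front 33; back 89; collar 61.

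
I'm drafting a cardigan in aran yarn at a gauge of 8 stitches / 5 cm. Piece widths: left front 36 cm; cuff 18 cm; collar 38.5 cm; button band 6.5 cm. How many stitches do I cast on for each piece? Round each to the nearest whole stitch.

Rate = 8/5 = 1.6 sts per cm.
left front: 36 × 1.6 = 57.60 → 58.
cuff: 18 × 1.6 = 28.80 → 29.
collar: 38.5 × 1.6 = 61.60 → 62.
button band: 6.5 × 1.6 = 10.40 → 10.

left front 58; cuff 29; collar 62; button band 10.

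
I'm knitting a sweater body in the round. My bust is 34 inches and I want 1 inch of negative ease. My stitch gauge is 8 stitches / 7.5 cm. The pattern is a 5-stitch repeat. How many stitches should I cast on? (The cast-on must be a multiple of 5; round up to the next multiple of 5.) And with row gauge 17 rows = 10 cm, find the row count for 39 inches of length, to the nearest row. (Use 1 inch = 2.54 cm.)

Finished = 34 − 1 = 33 inches.
33 inches × 2.54 = 83.82 cm.
8/7.5 = 1.067 sts per cm; 83.82 × 1.067 = 89.41 sts.
Next multiple of 5 → 90.
39 inches = 99.06 cm; × 1.7 = 168.40 → 168 rows.

Cast on 90 stitches; work 168 rows.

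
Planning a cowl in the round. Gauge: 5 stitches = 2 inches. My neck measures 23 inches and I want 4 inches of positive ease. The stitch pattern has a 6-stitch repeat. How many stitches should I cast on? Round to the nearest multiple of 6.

CO 66 sts.

Finished = 23 + 4 = 27 inches.
5 / 2 = 2.5 sts/in.
27 × 2.5 = 67.50 sts.
Nearest multiple of 6: 66.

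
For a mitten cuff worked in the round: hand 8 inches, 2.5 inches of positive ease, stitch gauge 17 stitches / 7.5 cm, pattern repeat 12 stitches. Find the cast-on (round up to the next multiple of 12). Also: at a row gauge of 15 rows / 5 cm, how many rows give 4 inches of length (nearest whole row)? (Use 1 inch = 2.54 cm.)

Cast on 72 stitches; work 30 rows.

Finished = 8 + 2.5 = 10.5 inches.
10.5 inches × 2.54 = 26.67 cm.
17/7.5 = 2.267 sts per cm; 26.67 × 2.267 = 60.45 sts.
Next multiple of 12 → 72.
4 inches = 10.16 cm; × 3 = 30.48 → 30 rows.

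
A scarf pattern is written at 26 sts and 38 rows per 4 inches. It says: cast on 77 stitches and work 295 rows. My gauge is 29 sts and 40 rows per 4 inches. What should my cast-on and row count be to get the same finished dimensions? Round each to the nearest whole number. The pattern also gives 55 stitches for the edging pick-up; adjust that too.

Stitches: 77 × 29/26 = 85.88 → 86.
Rows: 295 × 40/38 = 310.53 → 311.
edging pick-up: 55 × 29/26 = 61.35 → 61.

Cast on 86 stitches; work 311 rows; edging pick-up 61 stitches.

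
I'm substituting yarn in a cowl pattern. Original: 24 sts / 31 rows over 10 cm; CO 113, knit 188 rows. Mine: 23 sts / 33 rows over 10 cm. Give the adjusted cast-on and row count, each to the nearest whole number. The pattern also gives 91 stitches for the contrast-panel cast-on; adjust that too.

Stitches: 113 × 23/24 = 108.29 → 108.
Rows: 188 × 33/31 = 200.13 → 200.
contrast-panel cast-on: 91 × 23/24 = 87.21 → 87.

Cast on 108 stitches; work 200 rows; contrast-panel cast-on 87 stitches.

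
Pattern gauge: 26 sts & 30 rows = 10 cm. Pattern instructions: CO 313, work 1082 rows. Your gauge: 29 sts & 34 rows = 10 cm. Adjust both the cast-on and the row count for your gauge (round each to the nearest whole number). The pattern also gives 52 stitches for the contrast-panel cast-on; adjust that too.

Cast on 349 stitches; work 1226 rows; contrast-panel cast-on 58 stitches.

Stitches: 313 × 29/26 = 349.12 → 349.
Rows: 1082 × 34/30 = 1226.27 → 1226.
contrast-panel cast-on: 52 × 29/26 = 58.00 → 58.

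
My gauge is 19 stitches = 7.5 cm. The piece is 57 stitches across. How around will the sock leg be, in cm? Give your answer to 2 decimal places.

22.50 cm.

19 stitches / 7.5 cm = 2.533 stitches per cm.
57 / 2.533 = 22.500 cm.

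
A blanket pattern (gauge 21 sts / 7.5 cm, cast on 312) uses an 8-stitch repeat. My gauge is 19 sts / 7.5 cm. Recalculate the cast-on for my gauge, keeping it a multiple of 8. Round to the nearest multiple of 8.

312 × 19 / 21 = 282.29.
Nearest multiple of 8: 280.

CO 280 sts.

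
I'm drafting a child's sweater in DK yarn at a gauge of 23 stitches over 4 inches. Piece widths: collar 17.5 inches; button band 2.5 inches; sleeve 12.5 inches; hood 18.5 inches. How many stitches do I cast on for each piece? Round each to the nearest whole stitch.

Rate = 23/4 = 5.75 sts per in.
collar: 17.5 × 5.75 = 100.62 → 101.
button band: 2.5 × 5.75 = 14.38 → 14.
sleeve: 12.5 × 5.75 = 71.88 → 72.
hood: 18.5 × 5.75 = 106.38 → 106.

collar 101; button band 14; sleeve 72; hood 106.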